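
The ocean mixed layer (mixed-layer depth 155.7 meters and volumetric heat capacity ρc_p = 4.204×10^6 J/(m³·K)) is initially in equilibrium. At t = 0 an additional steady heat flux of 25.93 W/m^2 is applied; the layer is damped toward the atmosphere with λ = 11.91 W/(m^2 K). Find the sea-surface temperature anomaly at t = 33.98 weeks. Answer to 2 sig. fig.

0.68 K

Areal heat capacity C = ρc_p × D = 4.204×10^6 × 155.7 = 6.55×10^8 J/(m^2 K).
τ = C / λ = 6.55×10^8 / 11.91 = 5.50×10^7 s.
Equilibrium anomaly ΔT_eq = F / λ = 25.93 / 11.91 = 2.18 K.
t = 33.98 weeks = 2.06×10^7 s, so t/τ = 0.374.
ΔT(t) = ΔT_eq (1 − e^(−t/τ)) = 2.18 × (1 − e^−0.374) = 0.679 K.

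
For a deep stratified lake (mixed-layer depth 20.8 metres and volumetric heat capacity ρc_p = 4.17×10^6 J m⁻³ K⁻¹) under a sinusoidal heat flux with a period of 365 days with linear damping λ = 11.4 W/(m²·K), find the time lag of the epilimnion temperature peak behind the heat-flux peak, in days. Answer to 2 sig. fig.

Areal heat capacity C = ρc_p × D = 4.17×10^6 × 20.8 = 8.67×10^7 J/(m^2 K).
ω = 2π / 3.15×10^7 s = 1.99×10^-7 s⁻¹.
Phase lag φ = arctan(Cω/λ) = arctan(17.3/11.4) = 0.988 rad.
Time lag = φ / ω = 0.988 / 1.99×10^-7 = 4.96×10^6 s = 57.4 days.

57 days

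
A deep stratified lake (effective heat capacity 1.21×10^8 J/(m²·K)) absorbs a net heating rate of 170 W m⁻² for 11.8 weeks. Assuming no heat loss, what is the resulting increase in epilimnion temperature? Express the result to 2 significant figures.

10 K

Areal heat capacity C = 1.21×10^8 J/(m²·K) (given).
Net heat input Q = F Δt = 170 × (11.8 weeks × 6.048×10^5 s/week) = 1.21×10^9 J/m².
ΔT = Q / C = 1.21×10^9 / 1.21×10^8 = 10.0 K.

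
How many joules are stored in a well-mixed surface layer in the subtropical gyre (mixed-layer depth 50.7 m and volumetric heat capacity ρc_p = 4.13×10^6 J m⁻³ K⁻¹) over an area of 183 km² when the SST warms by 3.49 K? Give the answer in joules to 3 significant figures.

1.34×10^17 J

Areal heat capacity C = ρc_p × D = 4.13×10^6 × 50.7 = 2.09×10^8 J/(m²·K).
Heat per unit area: q = C ΔT = 2.09×10^8 × 3.49 = 7.31×10^8 J/m².
Total heat: Q = q × A = 7.31×10^8 × (183 × 10⁶ m²) = 1.34×10^17 J.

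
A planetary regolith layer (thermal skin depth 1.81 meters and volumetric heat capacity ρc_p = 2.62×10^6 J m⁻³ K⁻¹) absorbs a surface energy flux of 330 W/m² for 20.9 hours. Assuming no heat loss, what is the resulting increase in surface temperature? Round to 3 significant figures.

Areal heat capacity C = ρc_p × D = 2.62×10^6 × 1.81 = 4.74×10^6 J m⁻² K⁻¹.
Net heat input Q = F Δt = 330 × (20.9 hours × 3600 s/hour) = 2.48×10^7 J/m².
ΔT = Q / C = 2.48×10^7 / 4.74×10^6 = 5.24 K.

5.24 K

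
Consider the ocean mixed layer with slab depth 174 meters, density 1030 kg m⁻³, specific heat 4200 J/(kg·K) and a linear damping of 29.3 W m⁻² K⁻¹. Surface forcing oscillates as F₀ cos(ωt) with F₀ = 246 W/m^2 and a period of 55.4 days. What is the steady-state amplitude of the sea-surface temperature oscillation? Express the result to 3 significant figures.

Areal heat capacity C = ρ c_p D = 1030 × 4200 × 174 = 7.53×10^8 J/(m²·K).
Angular frequency ω = 2π / T = 2π / 4.79×10^6 s = 1.31×10^-6 s⁻¹.
√((Cω)² + λ²) = √((988)² + 29.3²) = 989 W/(m²·K).
Amplitude A = F₀ / √((Cω)²+λ²) = 246 / 989 = 0.249 K.

0.249 K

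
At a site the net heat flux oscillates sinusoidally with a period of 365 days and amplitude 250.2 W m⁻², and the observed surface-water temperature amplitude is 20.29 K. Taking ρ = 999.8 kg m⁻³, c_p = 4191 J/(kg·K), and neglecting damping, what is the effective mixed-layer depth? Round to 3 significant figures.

14.8 m

ω = 2π / 3.15×10^7 s = 1.99×10^-7 s⁻¹.
Required C = F₀ / (A ω) = 250.2 / (20.29 × 1.99×10^-7) = 6.19×10^7 J/(m²·K).
D = C / (ρ c_p) = 6.19×10^7 / (999.8 × 4191) = 14.8 m.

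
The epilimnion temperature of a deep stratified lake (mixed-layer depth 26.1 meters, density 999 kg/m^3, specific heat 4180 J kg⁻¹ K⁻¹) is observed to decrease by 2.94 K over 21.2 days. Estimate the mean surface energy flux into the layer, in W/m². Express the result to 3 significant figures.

Areal heat capacity C = ρ c_p D = 999 × 4180 × 26.1 = 1.09×10^8 J/(m^2 K).
Required heat per unit area: Q = C ΔT = 1.09×10^8 × -2.94 = -3.20×10^8 J/m².
Flux F = Q / Δt = -3.20×10^8 / 1.83×10^6 s = -175 W/m².

-175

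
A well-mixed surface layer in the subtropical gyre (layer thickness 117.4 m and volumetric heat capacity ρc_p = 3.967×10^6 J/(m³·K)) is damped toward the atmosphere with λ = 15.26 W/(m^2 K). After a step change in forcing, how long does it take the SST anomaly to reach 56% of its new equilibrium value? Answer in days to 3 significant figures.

290 days

Areal heat capacity C = ρc_p × D = 3.967×10^6 × 117.4 = 4.66×10^8 J/(m²·K).
τ = C / λ = 4.66×10^8 / 15.26 = 3.05×10^7 s.
Fraction reached: 1 − e^(−t/τ) = 0.56 ⇒ t = −τ ln(1 − 0.56) = τ × 0.821.
t = 2.51×10^7 s = 290 days.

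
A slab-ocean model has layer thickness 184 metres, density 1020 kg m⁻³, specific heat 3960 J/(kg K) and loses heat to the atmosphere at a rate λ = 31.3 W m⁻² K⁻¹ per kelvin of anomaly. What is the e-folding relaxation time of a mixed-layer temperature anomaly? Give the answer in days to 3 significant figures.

275 days

Areal heat capacity C = ρ c_p D = 1020 × 3960 × 184 = 7.43×10^8 J m⁻² K⁻¹.
Relaxation time τ = C / λ = 7.43×10^8 / 31.3 = 2.37×10^7 s.
In days: 2.37×10^7 s / (86400 s/day) = 275 days.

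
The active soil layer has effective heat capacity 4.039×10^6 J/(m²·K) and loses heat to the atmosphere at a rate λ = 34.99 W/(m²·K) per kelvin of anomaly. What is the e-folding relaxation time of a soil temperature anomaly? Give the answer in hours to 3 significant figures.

Areal heat capacity C = 4.039×10^6 J/(m²·K) (given).
Relaxation time τ = C / λ = 4.04×10^6 / 34.99 = 1.15×10^5 s.
In hours: 1.15×10^5 s / (3600 s/hour) = 32.1 hours.

32.1 hours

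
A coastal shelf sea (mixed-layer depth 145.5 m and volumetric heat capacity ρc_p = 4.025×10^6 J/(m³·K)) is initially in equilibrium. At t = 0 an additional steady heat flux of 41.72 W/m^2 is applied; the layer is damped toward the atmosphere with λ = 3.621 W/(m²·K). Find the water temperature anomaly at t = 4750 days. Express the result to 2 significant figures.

Areal heat capacity C = ρc_p × D = 4.025×10^6 × 145.5 = 5.86×10^8 J/(m²·K).
τ = C / λ = 5.86×10^8 / 3.621 = 1.62×10^8 s.
Equilibrium anomaly ΔT_eq = F / λ = 41.72 / 3.621 = 11.5 K.
t = 4750 days = 4.10×10^8 s, so t/τ = 2.54.
ΔT(t) = ΔT_eq (1 − e^(−t/τ)) = 11.5 × (1 − e^−2.54) = 10.6 K.

11 K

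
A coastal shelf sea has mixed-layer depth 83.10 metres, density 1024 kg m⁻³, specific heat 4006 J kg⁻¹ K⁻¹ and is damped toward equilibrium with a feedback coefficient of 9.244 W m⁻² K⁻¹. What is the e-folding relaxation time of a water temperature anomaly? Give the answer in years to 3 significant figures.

Areal heat capacity C = ρ c_p D = 1024 × 4006 × 83.10 = 3.41×10^8 J/(m²·K).
Relaxation time τ = C / λ = 3.41×10^8 / 9.244 = 3.69×10^7 s.
In years: 3.69×10^7 s / (3.156×10^7 s/year) = 1.17 years.

1.17 years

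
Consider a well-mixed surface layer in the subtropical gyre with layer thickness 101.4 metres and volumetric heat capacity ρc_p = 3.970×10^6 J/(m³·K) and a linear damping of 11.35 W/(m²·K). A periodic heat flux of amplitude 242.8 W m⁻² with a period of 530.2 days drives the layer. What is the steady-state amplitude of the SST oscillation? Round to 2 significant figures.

4.3 K

Areal heat capacity C = ρc_p × D = 3.970×10^6 × 101.4 = 4.03×10^8 J/(m²·K).
Angular frequency ω = 2π / T = 2π / 4.58×10^7 s = 1.37×10^-7 s⁻¹.
√((Cω)² + λ²) = √((55.2)² + 11.35²) = 56.4 W/(m²·K).
Amplitude A = F₀ / √((Cω)²+λ²) = 242.8 / 56.4 = 4.31 K.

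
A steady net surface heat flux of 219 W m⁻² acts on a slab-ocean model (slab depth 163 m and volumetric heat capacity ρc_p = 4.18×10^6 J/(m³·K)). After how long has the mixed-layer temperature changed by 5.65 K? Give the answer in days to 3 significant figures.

Areal heat capacity C = ρc_p × D = 4.18×10^6 × 163 = 6.81×10^8 J/(m²·K).
Time required: Δt = C ΔT / F = 6.81×10^8 × 5.65 / 219 = 1.76×10^7 s.
In days: 1.76×10^7 s / (86400 s/day) = 203 days.

203 days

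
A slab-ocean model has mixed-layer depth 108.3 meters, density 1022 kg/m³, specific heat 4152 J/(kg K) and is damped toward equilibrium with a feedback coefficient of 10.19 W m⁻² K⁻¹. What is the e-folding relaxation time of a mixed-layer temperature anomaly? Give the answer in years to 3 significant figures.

Areal heat capacity C = ρ c_p D = 1022 × 4152 × 108.3 = 4.60×10^8 J/(m²·K).
Relaxation time τ = C / λ = 4.60×10^8 / 10.19 = 4.51×10^7 s.
In years: 4.51×10^7 s / (3.156×10^7 s/year) = 1.43 years.

1.43 years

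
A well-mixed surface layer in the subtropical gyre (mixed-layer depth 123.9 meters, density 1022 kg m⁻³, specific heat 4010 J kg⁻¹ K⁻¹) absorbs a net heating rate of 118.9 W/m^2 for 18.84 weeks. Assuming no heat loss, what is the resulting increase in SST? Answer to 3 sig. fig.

Areal heat capacity C = ρ c_p D = 1022 × 4010 × 123.9 = 5.08×10^8 J m⁻² K⁻¹.
Net heat input Q = F Δt = 118.9 × (18.84 weeks × 6.048×10^5 s/week) = 1.35×10^9 J/m².
ΔT = Q / C = 1.35×10^9 / 5.08×10^8 = 2.67 K.

2.67 K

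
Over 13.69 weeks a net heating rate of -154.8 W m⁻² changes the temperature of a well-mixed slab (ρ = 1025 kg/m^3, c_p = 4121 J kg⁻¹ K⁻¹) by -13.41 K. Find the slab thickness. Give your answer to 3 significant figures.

22.6 m

Heat input Q = F Δt = -154.8 × 8.28×10^6 s = -1.28×10^9 J/m².
Required areal heat capacity C = Q / ΔT = 9.56×10^7 J/(m²·K).
Depth D = C / (ρ c_p) = 9.56×10^7 / (1025 × 4121) = 22.6 m.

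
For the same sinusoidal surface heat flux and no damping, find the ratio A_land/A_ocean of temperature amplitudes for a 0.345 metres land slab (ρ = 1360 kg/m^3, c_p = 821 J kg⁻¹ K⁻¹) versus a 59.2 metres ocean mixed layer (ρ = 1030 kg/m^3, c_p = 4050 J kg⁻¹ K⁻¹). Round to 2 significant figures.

640

C_ocean = 1030 × 4050 × 59.2 = 2.47×10^8 J/(m²·K).
C_land = 1360 × 821 × 0.345 = 3.85×10^5 J/(m²·K).
Undamped amplitude ∝ 1/C, so A_land/A_ocean = C_ocean/C_land = 641.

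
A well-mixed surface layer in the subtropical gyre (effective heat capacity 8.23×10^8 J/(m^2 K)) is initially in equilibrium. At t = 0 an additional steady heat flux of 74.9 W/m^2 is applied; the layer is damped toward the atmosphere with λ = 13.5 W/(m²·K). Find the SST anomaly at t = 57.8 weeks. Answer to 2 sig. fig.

2.4 K

Areal heat capacity C = 8.23×10^8 J/(m^2 K) (given).
τ = C / λ = 8.23×10^8 / 13.5 = 6.10×10^7 s.
Equilibrium anomaly ΔT_eq = F / λ = 74.9 / 13.5 = 5.55 K.
t = 57.8 weeks = 3.50×10^7 s, so t/τ = 0.573.
ΔT(t) = ΔT_eq (1 − e^(−t/τ)) = 5.55 × (1 − e^−0.573) = 2.42 K.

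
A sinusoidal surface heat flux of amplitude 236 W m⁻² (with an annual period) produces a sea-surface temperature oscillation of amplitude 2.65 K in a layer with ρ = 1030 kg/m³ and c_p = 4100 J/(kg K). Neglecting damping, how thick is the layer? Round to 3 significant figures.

106 m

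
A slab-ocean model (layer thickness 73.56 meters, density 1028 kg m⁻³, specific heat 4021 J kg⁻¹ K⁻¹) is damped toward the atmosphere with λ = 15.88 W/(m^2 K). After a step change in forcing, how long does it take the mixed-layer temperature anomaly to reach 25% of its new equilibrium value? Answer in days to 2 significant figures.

64 days

Areal heat capacity C = ρ c_p D = 1028 × 4021 × 73.56 = 3.04×10^8 J/(m^2 K).
τ = C / λ = 3.04×10^8 / 15.88 = 1.91×10^7 s.
Fraction reached: 1 − e^(−t/τ) = 0.25 ⇒ t = −τ ln(1 − 0.25) = τ × 0.288.
t = 5.51×10^6 s = 63.8 days.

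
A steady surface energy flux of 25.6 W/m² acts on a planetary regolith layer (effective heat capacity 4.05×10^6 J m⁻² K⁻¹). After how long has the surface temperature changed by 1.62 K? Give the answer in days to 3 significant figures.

2.97 days

Areal heat capacity C = 4.05×10^6 J m⁻² K⁻¹ (given).
Time required: Δt = C ΔT / F = 4.05×10^6 × 1.62 / 25.6 = 2.56×10^5 s.
In days: 2.56×10^5 s / (86400 s/day) = 2.97 days.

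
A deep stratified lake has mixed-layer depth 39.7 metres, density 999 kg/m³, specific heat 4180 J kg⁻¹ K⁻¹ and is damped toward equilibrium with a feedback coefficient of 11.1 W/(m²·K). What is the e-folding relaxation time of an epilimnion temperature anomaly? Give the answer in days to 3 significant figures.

Areal heat capacity C = ρ c_p D = 999 × 4180 × 39.7 = 1.66×10^8 J m⁻² K⁻¹.
Relaxation time τ = C / λ = 1.66×10^8 / 11.1 = 1.49×10^7 s.
In days: 1.49×10^7 s / (86400 s/day) = 173 days.

173 days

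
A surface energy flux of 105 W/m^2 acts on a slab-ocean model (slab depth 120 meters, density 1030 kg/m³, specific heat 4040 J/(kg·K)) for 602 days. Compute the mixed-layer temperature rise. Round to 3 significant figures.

Areal heat capacity C = ρ c_p D = 1030 × 4040 × 120 = 4.99×10^8 J m⁻² K⁻¹.
Net heat input Q = F Δt = 105 × (602 days × 86400 s/day) = 5.46×10^9 J/m².
ΔT = Q / C = 5.46×10^9 / 4.99×10^8 = 10.9 K.

10.9 K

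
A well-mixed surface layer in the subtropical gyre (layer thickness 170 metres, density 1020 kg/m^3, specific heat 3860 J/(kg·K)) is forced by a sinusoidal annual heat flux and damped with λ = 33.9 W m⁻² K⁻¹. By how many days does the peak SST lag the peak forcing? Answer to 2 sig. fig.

77 days

Areal heat capacity C = ρ c_p D = 1020 × 3860 × 170 = 6.69×10^8 J/(m^2 K).
ω = 2π / 3.15×10^7 s = 1.99×10^-7 s⁻¹.
Phase lag φ = arctan(Cω/λ) = arctan(133/33.9) = 1.32 rad.
Time lag = φ / ω = 1.32 / 1.99×10^-7 = 6.63×10^6 s = 76.8 days.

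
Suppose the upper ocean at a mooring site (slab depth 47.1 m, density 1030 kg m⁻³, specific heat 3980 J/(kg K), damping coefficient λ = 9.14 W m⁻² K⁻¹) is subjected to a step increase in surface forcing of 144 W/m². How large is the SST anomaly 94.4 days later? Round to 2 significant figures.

5.0 K

Areal heat capacity C = ρ c_p D = 1030 × 3980 × 47.1 = 1.93×10^8 J/(m^2 K).
τ = C / λ = 1.93×10^8 / 9.14 = 2.11×10^7 s.
Equilibrium anomaly ΔT_eq = F / λ = 144 / 9.14 = 15.8 K.
t = 94.4 days = 8.16×10^6 s, so t/τ = 0.386.
ΔT(t) = ΔT_eq (1 − e^(−t/τ)) = 15.8 × (1 − e^−0.386) = 5.05 K.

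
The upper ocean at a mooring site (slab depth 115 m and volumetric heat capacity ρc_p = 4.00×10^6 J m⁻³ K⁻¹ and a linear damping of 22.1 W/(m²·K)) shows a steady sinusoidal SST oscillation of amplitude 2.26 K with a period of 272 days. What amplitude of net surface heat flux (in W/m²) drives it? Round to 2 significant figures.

Areal heat capacity C = ρc_p × D = 4.00×10^6 × 115 = 4.60×10^8 J/(m^2 K).
ω = 2π / 2.35×10^7 s = 2.67×10^-7 s⁻¹.
√((Cω)² + λ²) = √((123)² + 22.1²) = 125 W/(m²·K).
F₀ = A × √((Cω)²+λ²) = 2.26 × 125 = 282 W/m².

280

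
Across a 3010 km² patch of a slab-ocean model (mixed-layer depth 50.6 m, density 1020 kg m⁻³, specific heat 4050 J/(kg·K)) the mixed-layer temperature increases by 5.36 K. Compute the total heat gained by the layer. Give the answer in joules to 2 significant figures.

3.4×10^18 J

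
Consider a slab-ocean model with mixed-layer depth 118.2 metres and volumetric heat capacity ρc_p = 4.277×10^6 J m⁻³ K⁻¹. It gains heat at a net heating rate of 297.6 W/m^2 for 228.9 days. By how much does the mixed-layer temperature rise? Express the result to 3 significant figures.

11.6 K

Areal heat capacity C = ρc_p × D = 4.277×10^6 × 118.2 = 5.06×10^8 J m⁻² K⁻¹.
Net heat input Q = F Δt = 297.6 × (228.9 days × 86400 s/day) = 5.89×10^9 J/m².
ΔT = Q / C = 5.89×10^9 / 5.06×10^8 = 11.6 K.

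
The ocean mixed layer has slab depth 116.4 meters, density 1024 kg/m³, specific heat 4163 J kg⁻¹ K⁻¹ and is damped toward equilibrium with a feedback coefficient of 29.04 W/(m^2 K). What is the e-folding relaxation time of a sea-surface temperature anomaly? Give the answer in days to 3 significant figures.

Areal heat capacity C = ρ c_p D = 1024 × 4163 × 116.4 = 4.96×10^8 J/(m^2 K).
Relaxation time τ = C / λ = 4.96×10^8 / 29.04 = 1.71×10^7 s.
In days: 1.71×10^7 s / (86400 s/day) = 198 days.

198 days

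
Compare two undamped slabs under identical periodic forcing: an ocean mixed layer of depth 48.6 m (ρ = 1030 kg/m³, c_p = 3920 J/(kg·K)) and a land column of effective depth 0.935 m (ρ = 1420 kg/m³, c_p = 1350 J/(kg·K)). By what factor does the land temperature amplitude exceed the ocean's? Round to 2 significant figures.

110

C_ocean = 1030 × 3920 × 48.6 = 1.96×10^8 J/(m²·K).
C_land = 1420 × 1350 × 0.935 = 1.79×10^6 J/(m²·K).
Undamped amplitude ∝ 1/C, so A_land/A_ocean = C_ocean/C_land = 109.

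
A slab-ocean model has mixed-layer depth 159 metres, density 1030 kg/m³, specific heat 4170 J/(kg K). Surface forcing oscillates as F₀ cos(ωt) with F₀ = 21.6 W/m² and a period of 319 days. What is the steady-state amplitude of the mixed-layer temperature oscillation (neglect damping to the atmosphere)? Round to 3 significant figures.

0.139 K

Areal heat capacity C = ρ c_p D = 1030 × 4170 × 159 = 6.83×10^8 J m⁻² K⁻¹.
Angular frequency ω = 2π / T = 2π / 2.76×10^7 s = 2.28×10^-7 s⁻¹.
Cω = 6.83×10^8 × 2.28×10^-7 = 156 W/(m²·K).
Amplitude A = F₀ / (Cω) = 21.6 / 156 = 0.139 K.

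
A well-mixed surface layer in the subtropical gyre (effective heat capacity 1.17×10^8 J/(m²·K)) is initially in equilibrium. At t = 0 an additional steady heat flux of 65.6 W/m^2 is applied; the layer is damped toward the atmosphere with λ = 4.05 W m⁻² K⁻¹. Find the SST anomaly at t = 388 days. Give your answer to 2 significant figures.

11 K

Areal heat capacity C = 1.17×10^8 J/(m²·K) (given).
τ = C / λ = 1.17×10^8 / 4.05 = 2.89×10^7 s.
Equilibrium anomaly ΔT_eq = F / λ = 65.6 / 4.05 = 16.2 K.
t = 388 days = 3.35×10^7 s, so t/τ = 1.16.
ΔT(t) = ΔT_eq (1 − e^(−t/τ)) = 16.2 × (1 − e^−1.16) = 11.1 K.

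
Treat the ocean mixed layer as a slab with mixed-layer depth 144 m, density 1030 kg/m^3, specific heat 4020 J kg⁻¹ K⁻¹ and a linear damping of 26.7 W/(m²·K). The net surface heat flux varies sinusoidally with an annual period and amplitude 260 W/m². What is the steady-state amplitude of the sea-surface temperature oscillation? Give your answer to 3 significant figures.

Areal heat capacity C = ρ c_p D = 1030 × 4020 × 144 = 5.96×10^8 J/(m²·K).
Angular frequency ω = 2π / T = 2π / 3.15×10^7 s = 1.99×10^-7 s⁻¹.
√((Cω)² + λ²) = √((119)² + 26.7²) = 122 W/(m²·K).
Amplitude A = F₀ / √((Cω)²+λ²) = 260 / 122 = 2.14 K.

2.14 K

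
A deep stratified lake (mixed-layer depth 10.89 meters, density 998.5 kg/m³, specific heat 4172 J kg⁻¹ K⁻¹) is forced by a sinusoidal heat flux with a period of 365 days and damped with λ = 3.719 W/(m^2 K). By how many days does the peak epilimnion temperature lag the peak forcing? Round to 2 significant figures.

69 days

Areal heat capacity C = ρ c_p D = 998.5 × 4172 × 10.89 = 4.54×10^7 J m⁻² K⁻¹.
ω = 2π / 3.15×10^7 s = 1.99×10^-7 s⁻¹.
Phase lag φ = arctan(Cω/λ) = arctan(9.04/3.719) = 1.18 rad.
Time lag = φ / ω = 1.18 / 1.99×10^-7 = 5.92×10^6 s = 68.6 days.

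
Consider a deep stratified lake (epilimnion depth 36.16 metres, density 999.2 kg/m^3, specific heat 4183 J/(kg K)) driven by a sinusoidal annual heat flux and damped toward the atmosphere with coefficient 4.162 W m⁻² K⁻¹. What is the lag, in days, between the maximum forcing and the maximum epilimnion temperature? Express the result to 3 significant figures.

Areal heat capacity C = ρ c_p D = 999.2 × 4183 × 36.16 = 1.51×10^8 J/(m²·K).
ω = 2π / 3.15×10^7 s = 1.99×10^-7 s⁻¹.
Phase lag φ = arctan(Cω/λ) = arctan(30.1/4.162) = 1.43 rad.
Time lag = φ / ω = 1.43 / 1.99×10^-7 = 7.19×10^6 s = 83.3 days.

83.3 days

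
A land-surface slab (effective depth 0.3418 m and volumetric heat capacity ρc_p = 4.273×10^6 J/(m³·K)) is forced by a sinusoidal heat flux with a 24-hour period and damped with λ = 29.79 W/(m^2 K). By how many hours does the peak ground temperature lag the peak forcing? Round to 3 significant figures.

Areal heat capacity C = ρc_p × D = 4.273×10^6 × 0.3418 = 1.46×10^6 J m⁻² K⁻¹.
ω = 2π / 86400 s = 7.27×10^-5 s⁻¹.
Phase lag φ = arctan(Cω/λ) = arctan(106/29.79) = 1.30 rad.
Time lag = φ / ω = 1.30 / 7.27×10^-5 = 17800 s = 4.96 hours.

4.96 hours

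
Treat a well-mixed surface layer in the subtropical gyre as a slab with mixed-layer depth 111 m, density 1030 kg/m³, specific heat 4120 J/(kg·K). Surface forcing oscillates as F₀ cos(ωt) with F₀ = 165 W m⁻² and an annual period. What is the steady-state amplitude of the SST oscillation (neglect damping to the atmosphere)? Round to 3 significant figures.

1.76 K

Areal heat capacity C = ρ c_p D = 1030 × 4120 × 111 = 4.71×10^8 J/(m^2 K).
Angular frequency ω = 2π / T = 2π / 3.15×10^7 s = 1.99×10^-7 s⁻¹.
Cω = 4.71×10^8 × 1.99×10^-7 = 93.8 W/(m²·K).
Amplitude A = F₀ / (Cω) = 165 / 93.8 = 1.76 K.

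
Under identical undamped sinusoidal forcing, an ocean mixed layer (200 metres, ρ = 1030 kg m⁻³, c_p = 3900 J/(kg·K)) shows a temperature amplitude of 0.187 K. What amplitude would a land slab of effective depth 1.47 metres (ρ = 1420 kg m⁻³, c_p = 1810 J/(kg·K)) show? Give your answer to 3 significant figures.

39.8 K

C_ocean = 8.03×10^8 J/(m²·K); C_land = 3.78×10^6 J/(m²·K).
A ∝ 1/C ⇒ A_land = A_ocean × C_ocean/C_land = 0.187 × 213 = 39.8 K.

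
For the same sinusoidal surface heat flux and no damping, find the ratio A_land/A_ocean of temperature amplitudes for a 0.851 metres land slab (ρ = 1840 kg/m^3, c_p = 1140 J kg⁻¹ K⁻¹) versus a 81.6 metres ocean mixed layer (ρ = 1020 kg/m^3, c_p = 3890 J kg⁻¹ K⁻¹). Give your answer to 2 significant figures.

180

C_ocean = 1020 × 3890 × 81.6 = 3.24×10^8 J/(m²·K).
C_land = 1840 × 1140 × 0.851 = 1.79×10^6 J/(m²·K).
Undamped amplitude ∝ 1/C, so A_land/A_ocean = C_ocean/C_land = 181.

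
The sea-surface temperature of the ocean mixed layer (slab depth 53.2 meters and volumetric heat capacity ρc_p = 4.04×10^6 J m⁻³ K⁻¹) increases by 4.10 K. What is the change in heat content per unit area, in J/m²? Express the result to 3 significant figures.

Areal heat capacity C = ρc_p × D = 4.04×10^6 × 53.2 = 2.15×10^8 J/(m^2 K).
ΔQ = C ΔT = 2.15×10^8 × 4.10 = 8.81×10^8 J/m².

8.81×10^8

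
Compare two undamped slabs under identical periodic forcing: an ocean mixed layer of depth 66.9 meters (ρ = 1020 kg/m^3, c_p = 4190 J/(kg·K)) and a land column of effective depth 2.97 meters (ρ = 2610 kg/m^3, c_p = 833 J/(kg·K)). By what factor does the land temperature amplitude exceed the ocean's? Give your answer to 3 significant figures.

44.3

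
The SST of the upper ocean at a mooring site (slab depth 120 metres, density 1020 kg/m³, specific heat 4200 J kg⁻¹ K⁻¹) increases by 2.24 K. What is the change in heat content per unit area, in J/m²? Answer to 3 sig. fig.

Areal heat capacity C = ρ c_p D = 1020 × 4200 × 120 = 5.14×10^8 J m⁻² K⁻¹.
ΔQ = C ΔT = 5.14×10^8 × 2.24 = 1.15×10^9 J/m².

1.15×10^9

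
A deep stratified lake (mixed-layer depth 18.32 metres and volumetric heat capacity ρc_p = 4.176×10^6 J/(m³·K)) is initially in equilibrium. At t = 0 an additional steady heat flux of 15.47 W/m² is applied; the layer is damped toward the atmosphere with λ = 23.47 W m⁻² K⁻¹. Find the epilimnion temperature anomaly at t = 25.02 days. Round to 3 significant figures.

Areal heat capacity C = ρc_p × D = 4.176×10^6 × 18.32 = 7.65×10^7 J/(m²·K).
τ = C / λ = 7.65×10^7 / 23.47 = 3.26×10^6 s.
Equilibrium anomaly ΔT_eq = F / λ = 15.47 / 23.47 = 0.659 K.
t = 25.02 days = 2.16×10^6 s, so t/τ = 0.663.
ΔT(t) = ΔT_eq (1 − e^(−t/τ)) = 0.659 × (1 − e^−0.663) = 0.320 K.

0.320 K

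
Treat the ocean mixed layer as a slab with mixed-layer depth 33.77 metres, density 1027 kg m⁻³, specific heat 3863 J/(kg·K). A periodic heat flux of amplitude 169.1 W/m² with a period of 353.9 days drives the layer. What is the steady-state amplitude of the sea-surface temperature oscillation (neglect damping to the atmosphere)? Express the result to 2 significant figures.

6.1 K

Areal heat capacity C = ρ c_p D = 1027 × 3863 × 33.77 = 1.34×10^8 J/(m²·K).
Angular frequency ω = 2π / T = 2π / 3.06×10^7 s = 2.05×10^-7 s⁻¹.
Cω = 1.34×10^8 × 2.05×10^-7 = 27.5 W/(m²·K).
Amplitude A = F₀ / (Cω) = 169.1 / 27.5 = 6.14 K.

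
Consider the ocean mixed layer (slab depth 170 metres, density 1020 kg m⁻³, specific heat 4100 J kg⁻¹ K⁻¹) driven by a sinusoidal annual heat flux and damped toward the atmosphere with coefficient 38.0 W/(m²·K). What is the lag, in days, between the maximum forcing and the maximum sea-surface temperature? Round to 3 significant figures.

76.0 days

Areal heat capacity C = ρ c_p D = 1020 × 4100 × 170 = 7.11×10^8 J/(m²·K).
ω = 2π / 3.15×10^7 s = 1.99×10^-7 s⁻¹.
Phase lag φ = arctan(Cω/λ) = arctan(142/38.0) = 1.31 rad.
Time lag = φ / ω = 1.31 / 1.99×10^-7 = 6.57×10^6 s = 76.0 days.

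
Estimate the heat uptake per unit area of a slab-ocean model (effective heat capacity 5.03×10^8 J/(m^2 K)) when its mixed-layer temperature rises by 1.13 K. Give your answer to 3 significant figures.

Areal heat capacity C = 5.03×10^8 J/(m^2 K) (given).
ΔQ = C ΔT = 5.03×10^8 × 1.13 = 5.68×10^8 J/m².

5.68×10^8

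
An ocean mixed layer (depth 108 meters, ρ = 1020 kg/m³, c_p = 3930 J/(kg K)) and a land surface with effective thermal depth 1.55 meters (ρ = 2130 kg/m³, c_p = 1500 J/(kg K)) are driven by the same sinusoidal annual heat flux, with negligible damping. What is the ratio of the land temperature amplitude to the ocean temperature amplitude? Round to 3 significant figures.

87.4

C_ocean = 1020 × 3930 × 108 = 4.33×10^8 J/(m²·K).
C_land = 2130 × 1500 × 1.55 = 4.95×10^6 J/(m²·K).
Undamped amplitude ∝ 1/C, so A_land/A_ocean = C_ocean/C_land = 87.4.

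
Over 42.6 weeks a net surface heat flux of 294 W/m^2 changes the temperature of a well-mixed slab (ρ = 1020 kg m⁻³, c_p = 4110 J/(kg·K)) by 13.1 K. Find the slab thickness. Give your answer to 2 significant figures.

Heat input Q = F Δt = 294 × 2.58×10^7 s = 7.57×10^9 J/m².
Required areal heat capacity C = Q / ΔT = 5.78×10^8 J/(m²·K).
Depth D = C / (ρ c_p) = 5.78×10^8 / (1020 × 4110) = 138 m.

140 m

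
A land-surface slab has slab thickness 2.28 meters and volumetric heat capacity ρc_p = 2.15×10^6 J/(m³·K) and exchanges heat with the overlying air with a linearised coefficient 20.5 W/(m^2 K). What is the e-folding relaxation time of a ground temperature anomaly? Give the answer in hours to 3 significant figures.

Areal heat capacity C = ρc_p × D = 2.15×10^6 × 2.28 = 4.90×10^6 J m⁻² K⁻¹.
Relaxation time τ = C / λ = 4.90×10^6 / 20.5 = 2.39×10^5 s.
In hours: 2.39×10^5 s / (3600 s/hour) = 66.4 hours.

66.4 hours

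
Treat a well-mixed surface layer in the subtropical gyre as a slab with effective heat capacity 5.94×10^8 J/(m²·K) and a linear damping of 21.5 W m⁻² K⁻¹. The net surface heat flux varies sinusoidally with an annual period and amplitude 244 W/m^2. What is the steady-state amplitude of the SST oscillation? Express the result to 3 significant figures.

Areal heat capacity C = 5.94×10^8 J/(m²·K) (given).
Angular frequency ω = 2π / T = 2π / 3.15×10^7 s = 1.99×10^-7 s⁻¹.
√((Cω)² + λ²) = √((118)² + 21.5²) = 120 W/(m²·K).
Amplitude A = F₀ / √((Cω)²+λ²) = 244 / 120 = 2.03 K.

2.03 K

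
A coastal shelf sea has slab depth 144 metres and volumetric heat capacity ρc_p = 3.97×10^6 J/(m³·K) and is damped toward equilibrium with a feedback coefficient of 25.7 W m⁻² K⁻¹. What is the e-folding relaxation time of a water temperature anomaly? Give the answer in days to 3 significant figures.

257 days

Areal heat capacity C = ρc_p × D = 3.97×10^6 × 144 = 5.72×10^8 J/(m^2 K).
Relaxation time τ = C / λ = 5.72×10^8 / 25.7 = 2.22×10^7 s.
In days: 2.22×10^7 s / (86400 s/day) = 257 days.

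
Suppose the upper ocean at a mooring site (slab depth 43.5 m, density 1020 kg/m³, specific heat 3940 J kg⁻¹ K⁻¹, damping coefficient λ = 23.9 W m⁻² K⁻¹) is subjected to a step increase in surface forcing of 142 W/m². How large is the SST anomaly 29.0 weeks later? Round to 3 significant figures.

Areal heat capacity C = ρ c_p D = 1020 × 3940 × 43.5 = 1.75×10^8 J m⁻² K⁻¹.
τ = C / λ = 1.75×10^8 / 23.9 = 7.31×10^6 s.
Equilibrium anomaly ΔT_eq = F / λ = 142 / 23.9 = 5.94 K.
t = 29.0 weeks = 1.75×10^7 s, so t/τ = 2.40.
ΔT(t) = ΔT_eq (1 − e^(−t/τ)) = 5.94 × (1 − e^−2.40) = 5.40 K.

5.40 K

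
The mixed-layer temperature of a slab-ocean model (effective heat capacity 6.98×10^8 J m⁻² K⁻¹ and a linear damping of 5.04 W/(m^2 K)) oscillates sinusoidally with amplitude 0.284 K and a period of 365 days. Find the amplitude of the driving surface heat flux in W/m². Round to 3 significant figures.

39.5

Areal heat capacity C = 6.98×10^8 J m⁻² K⁻¹ (given).
ω = 2π / 3.15×10^7 s = 1.99×10^-7 s⁻¹.
√((Cω)² + λ²) = √((139)² + 5.04²) = 139 W/(m²·K).
F₀ = A × √((Cω)²+λ²) = 0.284 × 139 = 39.5 W/m².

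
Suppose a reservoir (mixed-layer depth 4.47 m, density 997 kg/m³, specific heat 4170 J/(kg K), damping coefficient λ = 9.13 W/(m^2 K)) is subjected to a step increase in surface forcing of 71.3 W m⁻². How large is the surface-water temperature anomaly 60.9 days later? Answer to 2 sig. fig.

7.2 K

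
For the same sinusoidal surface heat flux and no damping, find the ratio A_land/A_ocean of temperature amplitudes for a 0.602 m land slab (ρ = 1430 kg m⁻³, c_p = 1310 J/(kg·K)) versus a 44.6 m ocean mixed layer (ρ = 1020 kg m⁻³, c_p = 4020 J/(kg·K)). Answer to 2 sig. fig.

160

C_ocean = 1020 × 4020 × 44.6 = 1.83×10^8 J/(m²·K).
C_land = 1430 × 1310 × 0.602 = 1.13×10^6 J/(m²·K).
Undamped amplitude ∝ 1/C, so A_land/A_ocean = C_ocean/C_land = 162.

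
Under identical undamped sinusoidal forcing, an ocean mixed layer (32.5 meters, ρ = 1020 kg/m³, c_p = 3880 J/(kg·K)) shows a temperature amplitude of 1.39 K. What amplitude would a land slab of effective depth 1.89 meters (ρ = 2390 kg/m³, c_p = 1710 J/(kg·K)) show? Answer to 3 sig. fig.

C_ocean = 1.29×10^8 J/(m²·K); C_land = 7.72×10^6 J/(m²·K).
A ∝ 1/C ⇒ A_land = A_ocean × C_ocean/C_land = 1.39 × 16.7 = 23.1 K.

23.1 K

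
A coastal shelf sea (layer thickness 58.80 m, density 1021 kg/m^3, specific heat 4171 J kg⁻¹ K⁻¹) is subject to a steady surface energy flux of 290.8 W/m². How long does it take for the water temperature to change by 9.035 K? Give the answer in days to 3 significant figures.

90.0 days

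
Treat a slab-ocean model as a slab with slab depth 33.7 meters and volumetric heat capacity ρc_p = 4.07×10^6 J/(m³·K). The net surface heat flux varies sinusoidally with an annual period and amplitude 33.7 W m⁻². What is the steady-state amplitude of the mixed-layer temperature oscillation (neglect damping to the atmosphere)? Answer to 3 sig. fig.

1.23 K

Areal heat capacity C = ρc_p × D = 4.07×10^6 × 33.7 = 1.37×10^8 J m⁻² K⁻¹.
Angular frequency ω = 2π / T = 2π / 3.15×10^7 s = 1.99×10^-7 s⁻¹.
Cω = 1.37×10^8 × 1.99×10^-7 = 27.3 W/(m²·K).
Amplitude A = F₀ / (Cω) = 33.7 / 27.3 = 1.23 K.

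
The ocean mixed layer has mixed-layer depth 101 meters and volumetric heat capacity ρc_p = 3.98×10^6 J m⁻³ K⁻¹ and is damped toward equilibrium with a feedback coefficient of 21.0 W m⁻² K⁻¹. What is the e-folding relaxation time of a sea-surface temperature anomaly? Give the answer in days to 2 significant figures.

Areal heat capacity C = ρc_p × D = 3.98×10^6 × 101 = 4.02×10^8 J/(m^2 K).
Relaxation time τ = C / λ = 4.02×10^8 / 21.0 = 1.91×10^7 s.
In days: 1.91×10^7 s / (86400 s/day) = 222 days.

220 days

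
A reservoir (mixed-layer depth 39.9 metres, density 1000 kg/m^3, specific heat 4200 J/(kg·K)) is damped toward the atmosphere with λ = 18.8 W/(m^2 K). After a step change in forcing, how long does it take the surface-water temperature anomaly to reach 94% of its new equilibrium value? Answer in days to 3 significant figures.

290 days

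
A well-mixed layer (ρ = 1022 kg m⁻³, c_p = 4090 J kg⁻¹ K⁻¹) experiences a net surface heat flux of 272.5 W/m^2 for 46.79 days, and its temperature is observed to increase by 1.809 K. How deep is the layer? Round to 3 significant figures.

146 m

Heat input Q = F Δt = 272.5 × 4.04×10^6 s = 1.10×10^9 J/m².
Required areal heat capacity C = Q / ΔT = 6.09×10^8 J/(m²·K).
Depth D = C / (ρ c_p) = 6.09×10^8 / (1022 × 4090) = 146 m.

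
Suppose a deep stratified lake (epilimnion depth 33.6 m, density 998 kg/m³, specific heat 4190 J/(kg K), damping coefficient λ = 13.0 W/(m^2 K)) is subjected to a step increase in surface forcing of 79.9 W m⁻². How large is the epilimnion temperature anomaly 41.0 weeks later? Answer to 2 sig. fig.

5.5 K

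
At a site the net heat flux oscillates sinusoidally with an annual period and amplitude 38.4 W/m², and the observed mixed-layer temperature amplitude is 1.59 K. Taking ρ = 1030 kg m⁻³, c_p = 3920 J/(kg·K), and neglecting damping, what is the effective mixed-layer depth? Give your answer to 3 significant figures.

30.0 m

ω = 2π / 3.15×10^7 s = 1.99×10^-7 s⁻¹.
Required C = F₀ / (A ω) = 38.4 / (1.59 × 1.99×10^-7) = 1.21×10^8 J/(m²·K).
D = C / (ρ c_p) = 1.21×10^8 / (1030 × 3920) = 30.0 m.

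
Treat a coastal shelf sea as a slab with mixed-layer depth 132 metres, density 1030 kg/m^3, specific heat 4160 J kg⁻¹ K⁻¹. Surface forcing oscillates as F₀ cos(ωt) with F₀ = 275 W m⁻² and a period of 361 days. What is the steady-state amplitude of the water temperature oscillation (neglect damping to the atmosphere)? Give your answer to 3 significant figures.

2.41 K

Areal heat capacity C = ρ c_p D = 1030 × 4160 × 132 = 5.66×10^8 J m⁻² K⁻¹.
Angular frequency ω = 2π / T = 2π / 3.12×10^7 s = 2.01×10^-7 s⁻¹.
Cω = 5.66×10^8 × 2.01×10^-7 = 114 W/(m²·K).
Amplitude A = F₀ / (Cω) = 275 / 114 = 2.41 K.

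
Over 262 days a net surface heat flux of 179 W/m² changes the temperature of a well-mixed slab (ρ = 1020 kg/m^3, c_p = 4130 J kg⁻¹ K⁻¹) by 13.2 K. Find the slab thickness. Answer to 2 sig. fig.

73 m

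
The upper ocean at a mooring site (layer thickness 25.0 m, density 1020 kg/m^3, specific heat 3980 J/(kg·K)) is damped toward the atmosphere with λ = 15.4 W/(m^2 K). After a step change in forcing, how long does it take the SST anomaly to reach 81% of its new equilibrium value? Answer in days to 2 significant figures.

130 days

Areal heat capacity C = ρ c_p D = 1020 × 3980 × 25.0 = 1.01×10^8 J/(m²·K).
τ = C / λ = 1.01×10^8 / 15.4 = 6.59×10^6 s.
Fraction reached: 1 − e^(−t/τ) = 0.81 ⇒ t = −τ ln(1 − 0.81) = τ × 1.66.
t = 1.09×10^7 s = 127 days.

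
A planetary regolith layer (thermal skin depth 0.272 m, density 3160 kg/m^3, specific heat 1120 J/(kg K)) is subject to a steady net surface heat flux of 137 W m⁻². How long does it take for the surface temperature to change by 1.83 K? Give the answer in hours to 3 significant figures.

Areal heat capacity C = ρ c_p D = 3160 × 1120 × 0.272 = 9.63×10^5 J/(m²·K).
Time required: Δt = C ΔT / F = 9.63×10^5 × 1.83 / 137 = 12900 s.
In hours: 12900 s / (3600 s/hour) = 3.57 hours.

3.57 hours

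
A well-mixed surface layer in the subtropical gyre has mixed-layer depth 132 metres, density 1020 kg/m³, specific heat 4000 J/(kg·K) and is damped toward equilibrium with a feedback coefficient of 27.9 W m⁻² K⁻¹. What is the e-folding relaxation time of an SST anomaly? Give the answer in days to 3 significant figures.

Areal heat capacity C = ρ c_p D = 1020 × 4000 × 132 = 5.39×10^8 J/(m^2 K).
Relaxation time τ = C / λ = 5.39×10^8 / 27.9 = 1.93×10^7 s.
In days: 1.93×10^7 s / (86400 s/day) = 223 days.

223 days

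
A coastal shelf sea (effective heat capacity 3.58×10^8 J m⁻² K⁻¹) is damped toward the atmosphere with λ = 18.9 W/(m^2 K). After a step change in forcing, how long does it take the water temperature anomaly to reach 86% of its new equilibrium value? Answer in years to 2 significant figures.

1.2 years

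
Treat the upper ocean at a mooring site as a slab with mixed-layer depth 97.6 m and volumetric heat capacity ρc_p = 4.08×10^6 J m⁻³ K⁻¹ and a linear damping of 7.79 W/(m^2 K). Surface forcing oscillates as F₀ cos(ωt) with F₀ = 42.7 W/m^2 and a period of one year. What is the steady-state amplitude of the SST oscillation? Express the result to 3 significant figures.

0.536 K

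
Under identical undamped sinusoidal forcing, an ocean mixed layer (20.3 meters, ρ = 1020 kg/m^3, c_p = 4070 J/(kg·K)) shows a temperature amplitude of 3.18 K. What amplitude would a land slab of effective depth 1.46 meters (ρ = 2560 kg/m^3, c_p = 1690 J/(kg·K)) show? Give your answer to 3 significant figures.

C_ocean = 8.43×10^7 J/(m²·K); C_land = 6.32×10^6 J/(m²·K).
A ∝ 1/C ⇒ A_land = A_ocean × C_ocean/C_land = 3.18 × 13.3 = 42.4 K.

42.4 K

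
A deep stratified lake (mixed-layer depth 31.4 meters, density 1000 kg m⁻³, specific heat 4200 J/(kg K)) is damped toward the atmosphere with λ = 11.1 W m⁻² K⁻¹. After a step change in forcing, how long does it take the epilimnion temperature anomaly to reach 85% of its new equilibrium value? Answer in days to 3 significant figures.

Areal heat capacity C = ρ c_p D = 1000 × 4200 × 31.4 = 1.32×10^8 J/(m^2 K).
τ = C / λ = 1.32×10^8 / 11.1 = 1.19×10^7 s.
Fraction reached: 1 − e^(−t/τ) = 0.85 ⇒ t = −τ ln(1 − 0.85) = τ × 1.90.
t = 2.25×10^7 s = 261 days.

261 days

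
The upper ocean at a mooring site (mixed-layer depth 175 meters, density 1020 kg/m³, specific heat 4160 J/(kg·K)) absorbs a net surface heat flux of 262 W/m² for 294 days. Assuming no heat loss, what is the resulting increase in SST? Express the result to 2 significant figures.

9.0 K

Areal heat capacity C = ρ c_p D = 1020 × 4160 × 175 = 7.43×10^8 J/(m²·K).
Net heat input Q = F Δt = 262 × (294 days × 86400 s/day) = 6.66×10^9 J/m².
ΔT = Q / C = 6.66×10^9 / 7.43×10^8 = 8.96 K.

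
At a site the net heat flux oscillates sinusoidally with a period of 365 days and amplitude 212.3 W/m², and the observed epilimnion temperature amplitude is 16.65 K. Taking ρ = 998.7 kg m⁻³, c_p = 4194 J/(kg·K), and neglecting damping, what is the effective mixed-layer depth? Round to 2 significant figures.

15 m

ω = 2π / 3.15×10^7 s = 1.99×10^-7 s⁻¹.
Required C = F₀ / (A ω) = 212.3 / (16.65 × 1.99×10^-7) = 6.40×10^7 J/(m²·K).
D = C / (ρ c_p) = 6.40×10^7 / (998.7 × 4194) = 15.3 m.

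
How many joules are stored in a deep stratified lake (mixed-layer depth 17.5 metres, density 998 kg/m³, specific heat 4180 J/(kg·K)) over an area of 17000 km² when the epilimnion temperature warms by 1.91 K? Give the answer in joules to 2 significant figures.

Areal heat capacity C = ρ c_p D = 998 × 4180 × 17.5 = 7.30×10^7 J/(m²·K).
Heat per unit area: q = C ΔT = 7.30×10^7 × 1.91 = 1.39×10^8 J/m².
Total heat: Q = q × A = 1.39×10^8 × (17000 × 10⁶ m²) = 2.37×10^18 J.

2.4×10^18 J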